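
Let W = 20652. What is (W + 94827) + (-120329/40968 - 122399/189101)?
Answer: 894598410542411/7747089768 ≈ 1.1548e+5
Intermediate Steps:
(W + 94827) + (-120329/40968 - 122399/189101) = (20652 + 94827) + (-120329/40968 - 122399/189101) = 115479 + (-120329*1/40968 - 122399*1/189101) = 115479 + (-120329/40968 - 122399/189101) = 115479 - 27768776461/7747089768 = 894598410542411/7747089768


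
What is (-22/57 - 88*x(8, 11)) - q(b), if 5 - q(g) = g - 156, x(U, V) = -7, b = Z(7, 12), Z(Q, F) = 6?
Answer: 26255/57 ≈ 460.61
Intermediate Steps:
b = 6
q(g) = 161 - g (q(g) = 5 - (g - 156) = 5 - (-156 + g) = 5 + (156 - g) = 161 - g)
(-22/57 - 88*x(8, 11)) - q(b) = (-22/57 - 88*(-7)) - (161 - 1*6) = (-22*1/57 + 616) - (161 - 6) = (-22/57 + 616) - 1*155 = 35090/57 - 155 = 26255/57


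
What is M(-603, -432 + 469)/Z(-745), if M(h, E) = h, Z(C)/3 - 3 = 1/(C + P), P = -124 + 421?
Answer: -90048/1343 ≈ -67.050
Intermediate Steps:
P = 297
Z(C) = 9 + 3/(297 + C) (Z(C) = 9 + 3/(C + 297) = 9 + 3/(297 + C))
M(-603, -432 + 469)/Z(-745) = -603*(297 - 745)/(3*(892 + 3*(-745))) = -603*(-448/(3*(892 - 2235))) = -603/(3*(-1/448)*(-1343)) = -603/4029/448 = -603*448/4029 = -90048/1343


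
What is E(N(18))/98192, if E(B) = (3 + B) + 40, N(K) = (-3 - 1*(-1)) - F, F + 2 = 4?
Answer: 39/98192 ≈ 0.00039718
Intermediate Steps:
F = 2 (F = -2 + 4 = 2)
N(K) = -4 (N(K) = (-3 - 1*(-1)) - 1*2 = (-3 + 1) - 2 = -2 - 2 = -4)
E(B) = 43 + B
E(N(18))/98192 = (43 - 4)/98192 = 39*(1/98192) = 39/98192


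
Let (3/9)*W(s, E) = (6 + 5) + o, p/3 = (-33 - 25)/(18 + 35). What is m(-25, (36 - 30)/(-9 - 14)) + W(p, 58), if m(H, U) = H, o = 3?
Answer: 17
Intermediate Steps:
p = -174/53 (p = 3*((-33 - 25)/(18 + 35)) = 3*(-58/53) = -174/53 ≈ -3.2830)
W(s, E) = 42 (W(s, E) = 3*((6 + 5) + 3) = 3*(11 + 3) = 3*14 = 42)
m(-25, (36 - 30)/(-9 - 14)) + W(p, 58) = -25 + 42 = 17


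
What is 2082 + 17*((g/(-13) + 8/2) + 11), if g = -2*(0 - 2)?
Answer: 30313/13 ≈ 2331.8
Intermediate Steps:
g = 4 (g = -2*(-2) = 4)
2082 + 17*((g/(-13) + 8/2) + 11) = 2082 + 17*((4/(-13) + 8/2) + 11) = 2082 + 17*((4*(-1/13) + 8*(½)) + 11) = 2082 + 17*((-4/13 + 4) + 11) = 2082 + 17*(48/13 + 11) = 2082 + 17*(191/13) = 2082 + 3247/13 = 30313/13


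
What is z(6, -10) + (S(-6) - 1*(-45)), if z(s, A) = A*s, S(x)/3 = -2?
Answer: -21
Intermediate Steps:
S(x) = -6 (S(x) = 3*(-2) = -6)
z(6, -10) + (S(-6) - 1*(-45)) = -10*6 + (-6 - 1*(-45)) = -60 + (-6 + 45) = -60 + 39 = -21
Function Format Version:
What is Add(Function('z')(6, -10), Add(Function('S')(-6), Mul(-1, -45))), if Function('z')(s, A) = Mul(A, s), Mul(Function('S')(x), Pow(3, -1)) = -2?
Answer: -21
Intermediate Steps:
Function('S')(x) = -6 (Function('S')(x) = Mul(3, -2) = -6)
Add(Function('z')(6, -10), Add(Function('S')(-6), Mul(-1, -45))) = Add(Mul(-10, 6), Add(-6, Mul(-1, -45))) = Add(-60, Add(-6, 45)) = Add(-60, 39) = -21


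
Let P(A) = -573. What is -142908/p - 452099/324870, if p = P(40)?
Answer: 15389156411/62050170 ≈ 248.01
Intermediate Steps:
p = -573
-142908/p - 452099/324870 = -142908/(-573) - 452099/324870 = -142908*(-1/573) - 452099*1/324870 = 47636/191 - 452099/324870 = 15389156411/62050170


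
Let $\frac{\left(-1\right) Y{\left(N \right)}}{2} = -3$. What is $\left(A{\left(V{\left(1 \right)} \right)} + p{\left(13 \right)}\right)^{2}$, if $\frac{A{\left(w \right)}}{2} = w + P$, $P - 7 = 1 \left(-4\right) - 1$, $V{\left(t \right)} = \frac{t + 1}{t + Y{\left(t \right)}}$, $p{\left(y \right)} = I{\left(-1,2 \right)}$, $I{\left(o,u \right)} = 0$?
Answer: $\frac{1024}{49} \approx 20.898$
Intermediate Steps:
$p{\left(y \right)} = 0$
$Y{\left(N \right)} = 6$ ($Y{\left(N \right)} = \left(-2\right) \left(-3\right) = 6$)
$V{\left(t \right)} = \frac{1 + t}{6 + t}$ ($V{\left(t \right)} = \frac{t + 1}{t + 6} = \frac{1 + t}{6 + t}$)
$P = 2$ ($P = 7 + \left(1 \left(-4\right) - 1\right) = 7 - 5 = 2$)
$A{\left(w \right)} = 4 + 2 w$ ($A{\left(w \right)} = 2 \left(w + 2\right) = 2 \left(2 + w\right) = 4 + 2 w$)
$\left(A{\left(V{\left(1 \right)} \right)} + p{\left(13 \right)}\right)^{2} = \left(\left(4 + 2 \frac{1 + 1}{6 + 1}\right) + 0\right)^{2} = \left(\left(4 + 2 \cdot \frac{1}{7} \cdot 2\right) + 0\right)^{2} = \left(\left(4 + 2 \cdot \frac{2}{7}\right) + 0\right)^{2} = \left(\left(4 + \frac{4}{7}\right) + 0\right)^{2} = \left(\frac{32}{7} + 0\right)^{2} = \left(\frac{32}{7}\right)^{2} = \frac{1024}{49}$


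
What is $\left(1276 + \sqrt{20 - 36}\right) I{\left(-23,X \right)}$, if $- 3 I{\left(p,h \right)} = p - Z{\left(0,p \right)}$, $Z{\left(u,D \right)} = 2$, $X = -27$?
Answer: $\frac{31900}{3} + \frac{100 i}{3} \approx 10633.0 + 33.333 i$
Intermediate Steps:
$I{\left(p,h \right)} = \frac{2}{3} - \frac{p}{3}$ ($I{\left(p,h \right)} = - \frac{p - 2}{3} = - \frac{-2 + p}{3} = \frac{2}{3} - \frac{p}{3}$)
$\left(1276 + \sqrt{20 - 36}\right) I{\left(-23,X \right)} = \left(1276 + \sqrt{20 - 36}\right) \left(\frac{2}{3} - - \frac{23}{3}\right) = \left(1276 + \sqrt{-16}\right) \left(\frac{2}{3} + \frac{23}{3}\right) = \left(1276 + 4 i\right) \frac{25}{3} = \frac{31900}{3} + \frac{100 i}{3}$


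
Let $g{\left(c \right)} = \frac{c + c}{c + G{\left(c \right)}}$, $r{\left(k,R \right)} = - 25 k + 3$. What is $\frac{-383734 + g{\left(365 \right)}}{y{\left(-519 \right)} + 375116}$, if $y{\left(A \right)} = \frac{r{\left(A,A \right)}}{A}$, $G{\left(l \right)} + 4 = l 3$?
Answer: $- \frac{48328931751}{47240460176} \approx -1.023$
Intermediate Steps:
$G{\left(l \right)} = -4 + 3 l$ ($G{\left(l \right)} = -4 + l 3 = -4 + 3 l$)
$r{\left(k,R \right)} = 3 - 25 k$
$g{\left(c \right)} = \frac{2 c}{-4 + 4 c}$ ($g{\left(c \right)} = \frac{c + c}{c + \left(-4 + 3 c\right)} = \frac{2 c}{-4 + 4 c}$)
$y{\left(A \right)} = \frac{3 - 25 A}{A}$
$\frac{-383734 + g{\left(365 \right)}}{y{\left(-519 \right)} + 375116} = \frac{-383734 + \frac{1}{2} \cdot 365 \frac{1}{-1 + 365}}{\left(-25 + \frac{3}{-519}\right) + 375116} = \frac{-383734 + \frac{1}{2} \cdot 365 \cdot \frac{1}{364}}{\left(-25 + 3 \left(- \frac{1}{519}\right)\right) + 375116} = \frac{-383734 + \frac{1}{2} \cdot 365 \cdot \frac{1}{364}}{\left(-25 - \frac{1}{173}\right) + 375116} = \frac{-383734 + \frac{365}{728}}{- \frac{4326}{173} + 375116} = - \frac{279357987}{728 \cdot \frac{64890742}{173}} = \left(- \frac{279357987}{728}\right) \frac{173}{64890742} = - \frac{48328931751}{47240460176}$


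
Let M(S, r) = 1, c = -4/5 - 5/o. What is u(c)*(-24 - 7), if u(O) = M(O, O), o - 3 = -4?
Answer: -31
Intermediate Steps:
o = -1 (o = 3 - 4 = -1)
c = 21/5 (c = -4/5 - 5/(-1) = -4*⅕ - 5*(-1) = -⅘ + 5 = 21/5 ≈ 4.2000)
u(O) = 1
u(c)*(-24 - 7) = 1*(-24 - 7) = 1*(-31) = -31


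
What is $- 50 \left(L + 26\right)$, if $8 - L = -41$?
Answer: $-3750$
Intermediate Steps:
$L = 49$ ($L = 8 - -41 = 8 + 41 = 49$)
$- 50 \left(L + 26\right) = - 50 \left(49 + 26\right) = \left(-50\right) 75 = -3750$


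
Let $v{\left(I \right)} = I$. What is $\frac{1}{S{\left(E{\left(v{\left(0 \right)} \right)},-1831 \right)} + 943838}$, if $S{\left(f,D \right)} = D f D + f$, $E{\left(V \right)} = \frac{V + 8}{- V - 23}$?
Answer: $- \frac{23}{5112222} \approx -4.499 \cdot 10^{-6}$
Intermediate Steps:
$E{\left(V \right)} = \frac{8 + V}{-23 - V}$
$S{\left(f,D \right)} = f + f D^{2}$ ($S{\left(f,D \right)} = f D^{2} + f = f + f D^{2}$)
$\frac{1}{S{\left(E{\left(v{\left(0 \right)} \right)},-1831 \right)} + 943838} = \frac{1}{\frac{-8 - 0}{23 + 0} \left(1 + \left(-1831\right)^{2}\right) + 943838} = \frac{1}{\frac{-8 + 0}{23} \left(1 + 3352561\right) + 943838} = \frac{1}{\frac{1}{23} \left(-8\right) 3352562 + 943838} = \frac{1}{\left(- \frac{8}{23}\right) 3352562 + 943838} = \frac{1}{- \frac{26820496}{23} + 943838} = \frac{1}{- \frac{5112222}{23}} = - \frac{23}{5112222}$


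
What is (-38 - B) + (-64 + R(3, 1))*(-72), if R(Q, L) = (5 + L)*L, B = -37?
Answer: 4175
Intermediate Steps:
R(Q, L) = L*(5 + L)
(-38 - B) + (-64 + R(3, 1))*(-72) = (-38 - 1*(-37)) + (-64 + 1*(5 + 1))*(-72) = (-38 + 37) + (-64 + 1*6)*(-72) = -1 + (-64 + 6)*(-72) = -1 - 58*(-72) = -1 + 4176 = 4175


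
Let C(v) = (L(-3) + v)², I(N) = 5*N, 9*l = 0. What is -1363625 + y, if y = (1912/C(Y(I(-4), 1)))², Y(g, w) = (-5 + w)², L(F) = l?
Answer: -1396294879/1024 ≈ -1.3636e+6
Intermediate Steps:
l = 0 (l = (⅑)*0 = 0)
L(F) = 0
C(v) = v² (C(v) = (0 + v)² = v²)
y = 57121/1024 (y = (1912/(((-5 + 1)²)²))² = (1912/(((-4)²)²))² = (1912/(16²))² = (1912/256)² = (1912*(1/256))² = (239/32)² = 57121/1024 ≈ 55.782)
-1363625 + y = -1363625 + 57121/1024 = -1396294879/1024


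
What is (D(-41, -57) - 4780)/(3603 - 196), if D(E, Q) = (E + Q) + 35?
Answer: -4843/3407 ≈ -1.4215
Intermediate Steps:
D(E, Q) = 35 + E + Q
(D(-41, -57) - 4780)/(3603 - 196) = ((35 - 41 - 57) - 4780)/(3603 - 196) = (-63 - 4780)/3407 = -4843*1/3407 = -4843/3407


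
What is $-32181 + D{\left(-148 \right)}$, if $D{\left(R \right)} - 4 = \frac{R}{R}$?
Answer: $-32176$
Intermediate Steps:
$D{\left(R \right)} = 5$ ($D{\left(R \right)} = 4 + \frac{R}{R} = 4 + 1 = 5$)
$-32181 + D{\left(-148 \right)} = -32181 + 5 = -32176$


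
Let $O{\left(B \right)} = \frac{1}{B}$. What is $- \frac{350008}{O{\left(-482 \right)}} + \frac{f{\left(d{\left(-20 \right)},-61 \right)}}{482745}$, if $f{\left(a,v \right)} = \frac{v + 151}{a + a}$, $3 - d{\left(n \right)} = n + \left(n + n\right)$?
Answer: $\frac{114017320150609}{675843} \approx 1.687 \cdot 10^{8}$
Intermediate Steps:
$d{\left(n \right)} = 3 - 3 n$ ($d{\left(n \right)} = 3 - \left(n + \left(n + n\right)\right) = 3 - \left(n + 2 n\right) = 3 - 3 n$)
$f{\left(a,v \right)} = \frac{151 + v}{2 a}$
$- \frac{350008}{O{\left(-482 \right)}} + \frac{f{\left(d{\left(-20 \right)},-61 \right)}}{482745} = - \frac{350008}{\frac{1}{-482}} + \frac{\frac{1}{2} \frac{1}{3 - -60} \left(151 - 61\right)}{482745} = - \frac{350008}{- \frac{1}{482}} + \frac{1}{2} \frac{1}{3 + 60} \cdot 90 \cdot \frac{1}{482745} = \left(-350008\right) \left(-482\right) + \frac{1}{2} \cdot \frac{1}{63} \cdot 90 \cdot \frac{1}{482745} = 168703856 + \frac{1}{2} \cdot \frac{1}{63} \cdot 90 \cdot \frac{1}{482745} = 168703856 + \frac{5}{7} \cdot \frac{1}{482745} = 168703856 + \frac{1}{675843} = \frac{114017320150609}{675843}$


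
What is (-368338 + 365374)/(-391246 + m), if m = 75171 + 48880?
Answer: 988/89065 ≈ 0.011093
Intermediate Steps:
m = 124051
(-368338 + 365374)/(-391246 + m) = (-368338 + 365374)/(-391246 + 124051) = -2964/(-267195) = -2964*(-1/267195) = 988/89065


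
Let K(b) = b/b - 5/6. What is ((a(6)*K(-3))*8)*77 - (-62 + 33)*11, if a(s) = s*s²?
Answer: 22495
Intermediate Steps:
K(b) = ⅙ (K(b) = 1 - 5*⅙ = 1 - ⅚ = ⅙)
a(s) = s³
((a(6)*K(-3))*8)*77 - (-62 + 33)*11 = ((6³*(⅙))*8)*77 - (-62 + 33)*11 = ((216*(⅙))*8)*77 - (-29)*11 = (36*8)*77 - 1*(-319) = 288*77 + 319 = 22176 + 319 = 22495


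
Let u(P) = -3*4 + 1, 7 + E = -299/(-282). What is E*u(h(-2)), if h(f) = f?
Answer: 18425/282 ≈ 65.337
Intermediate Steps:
E = -1675/282 (E = -7 - 299/(-282) = -7 - 299*(-1/282) = -7 + 299/282 = -1675/282 ≈ -5.9397)
u(P) = -11 (u(P) = -12 + 1 = -11)
E*u(h(-2)) = -1675/282*(-11) = 18425/282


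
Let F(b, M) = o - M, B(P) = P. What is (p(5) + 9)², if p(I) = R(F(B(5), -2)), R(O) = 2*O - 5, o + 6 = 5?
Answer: 36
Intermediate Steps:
o = -1 (o = -6 + 5 = -1)
F(b, M) = -1 - M
R(O) = -5 + 2*O
p(I) = -3 (p(I) = -5 + 2*(-1 - 1*(-2)) = -5 + 2*(-1 + 2) = -5 + 2*1 = -5 + 2 = -3)
(p(5) + 9)² = (-3 + 9)² = 6² = 36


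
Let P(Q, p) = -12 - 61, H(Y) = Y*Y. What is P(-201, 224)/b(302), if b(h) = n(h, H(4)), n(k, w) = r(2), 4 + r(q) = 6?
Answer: -73/2 ≈ -36.500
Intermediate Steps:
r(q) = 2 (r(q) = -4 + 6 = 2)
H(Y) = Y²
P(Q, p) = -73
n(k, w) = 2
b(h) = 2
P(-201, 224)/b(302) = -73/2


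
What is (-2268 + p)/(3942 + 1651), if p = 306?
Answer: -1962/5593 ≈ -0.35080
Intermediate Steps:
(-2268 + p)/(3942 + 1651) = (-2268 + 306)/(3942 + 1651) = -1962/5593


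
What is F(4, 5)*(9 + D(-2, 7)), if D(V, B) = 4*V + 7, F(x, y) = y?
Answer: 40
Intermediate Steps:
D(V, B) = 7 + 4*V
F(4, 5)*(9 + D(-2, 7)) = 5*(9 + (7 + 4*(-2))) = 5*(9 + (7 - 8)) = 5*(9 - 1) = 5*8 = 40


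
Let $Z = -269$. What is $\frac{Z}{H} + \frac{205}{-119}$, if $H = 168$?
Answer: $- \frac{9493}{2856} \approx -3.3239$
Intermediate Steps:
$\frac{Z}{H} + \frac{205}{-119} = - \frac{269}{168} + \frac{205}{-119} = \left(-269\right) \frac{1}{168} + 205 \left(- \frac{1}{119}\right) = - \frac{269}{168} - \frac{205}{119} = - \frac{9493}{2856}$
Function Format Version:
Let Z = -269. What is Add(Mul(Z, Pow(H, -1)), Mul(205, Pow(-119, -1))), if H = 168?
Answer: Rational(-9493, 2856) ≈ -3.3239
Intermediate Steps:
Add(Mul(Z, Pow(H, -1)), Mul(205, Pow(-119, -1))) = Add(Mul(-269, Pow(168, -1)), Mul(205, Pow(-119, -1))) = Add(Mul(-269, Rational(1, 168)), Mul(205, Rational(-1, 119))) = Add(Rational(-269, 168), Rational(-205, 119)) = Rational(-9493, 2856)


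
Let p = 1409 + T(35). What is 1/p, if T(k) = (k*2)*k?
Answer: 1/3859 ≈ 0.00025913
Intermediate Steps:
T(k) = 2*k² (T(k) = (2*k)*k = 2*k²)
p = 3859 (p = 1409 + 2*35² = 1409 + 2*1225 = 1409 + 2450 = 3859)
1/p = 1/3859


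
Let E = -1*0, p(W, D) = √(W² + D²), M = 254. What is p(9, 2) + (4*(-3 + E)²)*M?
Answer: 9144 + √85 ≈ 9153.2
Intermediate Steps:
p(W, D) = √(D² + W²)
E = 0
p(9, 2) + (4*(-3 + E)²)*M = √(2² + 9²) + (4*(-3 + 0)²)*254 = √(4 + 81) + (4*(-3)²)*254 = √85 + (4*9)*254 = √85 + 36*254 = √85 + 9144 = 9144 + √85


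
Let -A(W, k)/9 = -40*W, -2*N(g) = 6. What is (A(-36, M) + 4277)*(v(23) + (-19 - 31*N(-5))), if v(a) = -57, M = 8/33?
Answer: -147611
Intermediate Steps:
M = 8/33 (M = 8*(1/33) = 8/33 ≈ 0.24242)
N(g) = -3 (N(g) = -½*6 = -3)
A(W, k) = 360*W (A(W, k) = -(-360)*W = 360*W)
(A(-36, M) + 4277)*(v(23) + (-19 - 31*N(-5))) = (360*(-36) + 4277)*(-57 + (-19 - 31*(-3))) = (-12960 + 4277)*(-57 + (-19 + 93)) = -8683*(-57 + 74) = -8683*17 = -147611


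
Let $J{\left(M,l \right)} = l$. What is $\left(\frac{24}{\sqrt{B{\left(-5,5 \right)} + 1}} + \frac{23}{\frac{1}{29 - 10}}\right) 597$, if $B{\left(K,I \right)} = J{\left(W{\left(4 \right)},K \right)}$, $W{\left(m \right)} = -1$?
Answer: $260889 - 7164 i \approx 2.6089 \cdot 10^{5} - 7164.0 i$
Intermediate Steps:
$B{\left(K,I \right)} = K$
$\left(\frac{24}{\sqrt{B{\left(-5,5 \right)} + 1}} + \frac{23}{\frac{1}{29 - 10}}\right) 597 = \left(\frac{24}{\sqrt{-5 + 1}} + \frac{23}{\frac{1}{29 - 10}}\right) 597 = \left(\frac{24}{\sqrt{-4}} + \frac{23}{\frac{1}{29 - 10}}\right) 597 = \left(\frac{24}{2 i} + \frac{23}{\frac{1}{19}}\right) 597 = \left(24 \left(- \frac{i}{2}\right) + 23 \frac{1}{\frac{1}{19}}\right) 597 = \left(- 12 i + 23 \cdot 19\right) 597 = \left(- 12 i + 437\right) 597 = \left(437 - 12 i\right) 597 = 260889 - 7164 i$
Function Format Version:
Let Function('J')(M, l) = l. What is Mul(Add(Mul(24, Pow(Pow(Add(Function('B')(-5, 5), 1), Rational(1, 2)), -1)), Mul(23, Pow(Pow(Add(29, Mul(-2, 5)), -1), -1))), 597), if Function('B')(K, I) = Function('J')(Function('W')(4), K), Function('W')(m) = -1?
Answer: Add(260889, Mul(-7164, I)) ≈ Add(2.6089e+5, Mul(-7164.0, I))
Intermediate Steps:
Function('B')(K, I) = K
Mul(Add(Mul(24, Pow(Pow(Add(Function('B')(-5, 5), 1), Rational(1, 2)), -1)), Mul(23, Pow(Pow(Add(29, Mul(-2, 5)), -1), -1))), 597) = Mul(Add(Mul(24, Pow(Pow(Add(-5, 1), Rational(1, 2)), -1)), Mul(23, Pow(Pow(Add(29, Mul(-2, 5)), -1), -1))), 597) = Mul(Add(Mul(24, Pow(Pow(-4, Rational(1, 2)), -1)), Mul(23, Pow(Pow(Add(29, -10), -1), -1))), 597) = Mul(Add(Mul(24, Pow(Mul(2, I), -1)), Mul(23, Pow(Pow(19, -1), -1))), 597) = Mul(Add(Mul(24, Mul(Rational(-1, 2), I)), Mul(23, Pow(Rational(1, 19), -1))), 597) = Mul(Add(Mul(-12, I), Mul(23, 19)), 597) = Mul(Add(Mul(-12, I), 437), 597) = Mul(Add(437, Mul(-12, I)), 597) = Add(260889, Mul(-7164, I))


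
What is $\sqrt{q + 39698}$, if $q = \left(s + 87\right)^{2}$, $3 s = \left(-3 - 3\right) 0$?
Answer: $\sqrt{47267} \approx 217.41$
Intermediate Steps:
$s = 0$ ($s = \frac{\left(-3 - 3\right) 0}{3} = \frac{\left(-6\right) 0}{3} = \frac{1}{3} \cdot 0 = 0$)
$q = 7569$ ($q = \left(0 + 87\right)^{2} = 87^{2} = 7569$)
$\sqrt{q + 39698} = \sqrt{7569 + 39698} = \sqrt{47267}$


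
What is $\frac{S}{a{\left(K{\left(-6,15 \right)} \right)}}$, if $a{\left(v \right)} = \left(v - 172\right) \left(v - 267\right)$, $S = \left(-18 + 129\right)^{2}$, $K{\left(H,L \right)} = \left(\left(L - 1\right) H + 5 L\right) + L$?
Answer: $\frac{1369}{4814} \approx 0.28438$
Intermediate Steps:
$K{\left(H,L \right)} = 6 L + H \left(-1 + L\right)$ ($K{\left(H,L \right)} = \left(\left(-1 + L\right) H + 5 L\right) + L = \left(H \left(-1 + L\right) + 5 L\right) + L = \left(5 L + H \left(-1 + L\right)\right) + L = 6 L + H \left(-1 + L\right)$)
$S = 12321$ ($S = 111^{2} = 12321$)
$a{\left(v \right)} = \left(-267 + v\right) \left(-172 + v\right)$ ($a{\left(v \right)} = \left(-172 + v\right) \left(-267 + v\right) = \left(-267 + v\right) \left(-172 + v\right)$)
$\frac{S}{a{\left(K{\left(-6,15 \right)} \right)}} = \frac{12321}{45924 + \left(\left(-1\right) \left(-6\right) + 6 \cdot 15 - 90\right)^{2} - 439 \left(\left(-1\right) \left(-6\right) + 6 \cdot 15 - 90\right)} = \frac{12321}{45924 + \left(6 + 90 - 90\right)^{2} - 439 \left(6 + 90 - 90\right)} = \frac{12321}{45924 + 6^{2} - 2634} = \frac{12321}{45924 + 36 - 2634} = \frac{12321}{43326} = 12321 \cdot \frac{1}{43326} = \frac{1369}{4814}$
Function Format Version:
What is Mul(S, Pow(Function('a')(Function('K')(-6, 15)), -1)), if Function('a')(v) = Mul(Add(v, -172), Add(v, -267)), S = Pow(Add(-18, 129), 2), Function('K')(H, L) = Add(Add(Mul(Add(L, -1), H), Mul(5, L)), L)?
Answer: Rational(1369, 4814) ≈ 0.28438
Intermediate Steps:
Function('K')(H, L) = Add(Mul(6, L), Mul(H, Add(-1, L))) (Function('K')(H, L) = Add(Add(Mul(Add(-1, L), H), Mul(5, L)), L) = Add(Add(Mul(H, Add(-1, L)), Mul(5, L)), L) = Add(Add(Mul(5, L), Mul(H, Add(-1, L))), L) = Add(Mul(6, L), Mul(H, Add(-1, L))))
S = 12321 (S = Pow(111, 2) = 12321)
Function('a')(v) = Mul(Add(-267, v), Add(-172, v)) (Function('a')(v) = Mul(Add(-172, v), Add(-267, v)) = Mul(Add(-267, v), Add(-172, v)))
Mul(S, Pow(Function('a')(Function('K')(-6, 15)), -1)) = Mul(12321, Pow(Add(45924, Pow(Add(Mul(-1, -6), Mul(6, 15), Mul(-6, 15)), 2), Mul(-439, Add(Mul(-1, -6), Mul(6, 15), Mul(-6, 15)))), -1)) = Mul(12321, Pow(Add(45924, Pow(Add(6, 90, -90), 2), Mul(-439, Add(6, 90, -90))), -1)) = Mul(12321, Pow(Add(45924, Pow(6, 2), Mul(-439, 6)), -1)) = Mul(12321, Pow(Add(45924, 36, -2634), -1)) = Mul(12321, Pow(43326, -1)) = Mul(12321, Rational(1, 43326)) = Rational(1369, 4814)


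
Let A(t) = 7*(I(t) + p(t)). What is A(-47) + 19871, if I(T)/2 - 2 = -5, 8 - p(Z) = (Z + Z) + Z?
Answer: 20872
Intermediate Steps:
p(Z) = 8 - 3*Z (p(Z) = 8 - ((Z + Z) + Z) = 8 - (2*Z + Z) = 8 - 3*Z)
I(T) = -6 (I(T) = 4 + 2*(-5) = 4 - 10 = -6)
A(t) = 14 - 21*t (A(t) = 7*(-6 + (8 - 3*t)) = 7*(2 - 3*t) = 14 - 21*t)
A(-47) + 19871 = (14 - 21*(-47)) + 19871 = (14 + 987) + 19871 = 1001 + 19871 = 20872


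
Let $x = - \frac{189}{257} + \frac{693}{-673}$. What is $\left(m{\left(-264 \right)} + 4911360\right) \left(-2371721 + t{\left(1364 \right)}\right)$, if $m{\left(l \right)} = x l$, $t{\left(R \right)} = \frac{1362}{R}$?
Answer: $- \frac{687082608461425488456}{58979701} \approx -1.1649 \cdot 10^{13}$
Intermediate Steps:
$x = - \frac{305298}{172961}$ ($x = \left(-189\right) \frac{1}{257} + 693 \left(- \frac{1}{673}\right) = - \frac{189}{257} - \frac{693}{673} = - \frac{305298}{172961} \approx -1.7651$)
$m{\left(l \right)} = - \frac{305298 l}{172961}$
$\left(m{\left(-264 \right)} + 4911360\right) \left(-2371721 + t{\left(1364 \right)}\right) = \left(\left(- \frac{305298}{172961}\right) \left(-264\right) + 4911360\right) \left(-2371721 + \frac{1362}{1364}\right) = \left(\frac{80598672}{172961} + 4911360\right) \left(-2371721 + 1362 \cdot \frac{1}{1364}\right) = \frac{849554335632 \left(-2371721 + \frac{681}{682}\right)}{172961} = \frac{849554335632}{172961} \left(- \frac{1617513041}{682}\right) = - \frac{687082608461425488456}{58979701}$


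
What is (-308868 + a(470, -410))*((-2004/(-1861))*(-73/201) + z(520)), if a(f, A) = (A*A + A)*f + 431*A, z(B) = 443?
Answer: 4322772376686594/124687 ≈ 3.4669e+10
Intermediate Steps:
a(f, A) = 431*A + f*(A + A**2) (a(f, A) = (A**2 + A)*f + 431*A = (A + A**2)*f + 431*A = f*(A + A**2) + 431*A = 431*A + f*(A + A**2))
(-308868 + a(470, -410))*((-2004/(-1861))*(-73/201) + z(520)) = (-308868 - 410*(431 + 470 - 410*470))*((-2004/(-1861))*(-73/201) + 443) = (-308868 - 410*(431 + 470 - 192700))*((-2004*(-1/1861))*(-73*1/201) + 443) = (-308868 - 410*(-191799))*((2004/1861)*(-73/201) + 443) = (-308868 + 78637590)*(-48764/124687 + 443) = 78328722*(55187577/124687) = 4322772376686594/124687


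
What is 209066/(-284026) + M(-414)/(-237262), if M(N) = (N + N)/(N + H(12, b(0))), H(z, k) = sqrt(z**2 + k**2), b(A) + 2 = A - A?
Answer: -530911460391313/721259937618836 - 207*sqrt(37)/5078830372 ≈ -0.73609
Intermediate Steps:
b(A) = -2 (b(A) = -2 + (A - A) = -2 + 0 = -2)
H(z, k) = sqrt(k**2 + z**2)
M(N) = 2*N/(N + 2*sqrt(37)) (M(N) = (N + N)/(N + sqrt((-2)**2 + 12**2)) = (2*N)/(N + sqrt(4 + 144)) = (2*N)/(N + sqrt(148)) = (2*N)/(N + 2*sqrt(37)) = 2*N/(N + 2*sqrt(37)))
209066/(-284026) + M(-414)/(-237262) = 209066/(-284026) + (2*(-414)/(-414 + 2*sqrt(37)))/(-237262) = 209066*(-1/284026) - 828/(-414 + 2*sqrt(37))*(-1/237262) = -104533/142013 + 414/(118631*(-414 + 2*sqrt(37)))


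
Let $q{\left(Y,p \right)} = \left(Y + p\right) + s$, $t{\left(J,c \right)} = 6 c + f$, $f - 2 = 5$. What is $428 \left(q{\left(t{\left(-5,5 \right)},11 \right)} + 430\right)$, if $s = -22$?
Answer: $195168$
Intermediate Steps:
$f = 7$ ($f = 2 + 5 = 7$)
$t{\left(J,c \right)} = 7 + 6 c$ ($t{\left(J,c \right)} = 6 c + 7 = 7 + 6 c$)
$q{\left(Y,p \right)} = -22 + Y + p$ ($q{\left(Y,p \right)} = \left(Y + p\right) - 22 = -22 + Y + p$)
$428 \left(q{\left(t{\left(-5,5 \right)},11 \right)} + 430\right) = 428 \left(\left(-22 + \left(7 + 6 \cdot 5\right) + 11\right) + 430\right) = 428 \left(\left(-22 + \left(7 + 30\right) + 11\right) + 430\right) = 428 \left(\left(-22 + 37 + 11\right) + 430\right) = 428 \left(26 + 430\right) = 428 \cdot 456 = 195168$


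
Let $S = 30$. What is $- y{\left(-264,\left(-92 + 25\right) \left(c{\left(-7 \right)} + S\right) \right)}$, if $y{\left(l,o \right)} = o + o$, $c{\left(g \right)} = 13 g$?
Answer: $-8174$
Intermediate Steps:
$y{\left(l,o \right)} = 2 o$
$- y{\left(-264,\left(-92 + 25\right) \left(c{\left(-7 \right)} + S\right) \right)} = - 2 \left(-92 + 25\right) \left(13 \left(-7\right) + 30\right) = - 2 \left(- 67 \left(-91 + 30\right)\right) = - 2 \left(\left(-67\right) \left(-61\right)\right) = - 2 \cdot 4087 = \left(-1\right) 8174 = -8174$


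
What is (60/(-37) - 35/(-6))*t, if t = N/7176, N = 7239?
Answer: 2256155/531024 ≈ 4.2487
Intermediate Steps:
t = 2413/2392 (t = 7239/7176 = 7239*(1/7176) = 2413/2392 ≈ 1.0088)
(60/(-37) - 35/(-6))*t = (60/(-37) - 35/(-6))*(2413/2392) = (60*(-1/37) - 35*(-⅙))*(2413/2392) = (-60/37 + 35/6)*(2413/2392) = (935/222)*(2413/2392) = 2256155/531024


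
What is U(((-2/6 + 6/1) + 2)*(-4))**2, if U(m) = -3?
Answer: 9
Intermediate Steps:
U(((-2/6 + 6/1) + 2)*(-4))**2 = (-3)**2 = 9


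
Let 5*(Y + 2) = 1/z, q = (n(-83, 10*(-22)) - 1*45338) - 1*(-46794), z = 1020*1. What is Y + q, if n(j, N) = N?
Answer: 6293401/5100 ≈ 1234.0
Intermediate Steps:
z = 1020
q = 1236 (q = (10*(-22) - 1*45338) - 1*(-46794) = (-220 - 45338) + 46794 = -45558 + 46794 = 1236)
Y = -10199/5100 (Y = -2 + (⅕)/1020 = -2 + (⅕)*(1/1020) = -2 + 1/5100 = -10199/5100 ≈ -1.9998)
Y + q = -10199/5100 + 1236 = 6293401/5100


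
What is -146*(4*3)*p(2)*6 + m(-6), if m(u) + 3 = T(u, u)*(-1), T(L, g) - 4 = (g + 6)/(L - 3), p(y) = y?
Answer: -21031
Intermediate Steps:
T(L, g) = 4 + (6 + g)/(-3 + L) (T(L, g) = 4 + (g + 6)/(L - 3) = 4 + (6 + g)/(-3 + L))
m(u) = -3 - (-6 + 5*u)/(-3 + u) (m(u) = -3 + ((-6 + u + 4*u)/(-3 + u))*(-1) = -3 + ((-6 + 5*u)/(-3 + u))*(-1) = -3 - (-6 + 5*u)/(-3 + u))
-146*(4*3)*p(2)*6 + m(-6) = -146*(4*3)*2*6 + (15 - 8*(-6))/(-3 - 6) = -146*12*2*6 + (15 + 48)/(-9) = -3504*6 - ⅑*63 = -146*144 - 7 = -21024 - 7 = -21031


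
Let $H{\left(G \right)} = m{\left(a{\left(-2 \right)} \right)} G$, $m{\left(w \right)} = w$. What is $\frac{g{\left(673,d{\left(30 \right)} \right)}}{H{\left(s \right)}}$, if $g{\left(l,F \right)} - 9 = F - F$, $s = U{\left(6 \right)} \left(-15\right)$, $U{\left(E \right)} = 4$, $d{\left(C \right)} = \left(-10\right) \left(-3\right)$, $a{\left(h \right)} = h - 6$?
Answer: $\frac{3}{160} \approx 0.01875$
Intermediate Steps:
$a{\left(h \right)} = -6 + h$ ($a{\left(h \right)} = h - 6 = -6 + h$)
$d{\left(C \right)} = 30$
$s = -60$ ($s = 4 \left(-15\right) = -60$)
$g{\left(l,F \right)} = 9$ ($g{\left(l,F \right)} = 9 + \left(F - F\right) = 9 + 0 = 9$)
$H{\left(G \right)} = - 8 G$ ($H{\left(G \right)} = \left(-6 - 2\right) G = - 8 G$)
$\frac{g{\left(673,d{\left(30 \right)} \right)}}{H{\left(s \right)}} = \frac{9}{\left(-8\right) \left(-60\right)} = \frac{9}{480} = 9 \cdot \frac{1}{480} = \frac{3}{160}$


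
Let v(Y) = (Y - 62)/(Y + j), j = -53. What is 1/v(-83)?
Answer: 136/145 ≈ 0.93793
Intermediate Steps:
v(Y) = (-62 + Y)/(-53 + Y) (v(Y) = (Y - 62)/(Y - 53) = (-62 + Y)/(-53 + Y))
1/v(-83) = 1/((-62 - 83)/(-53 - 83)) = 1/(-145/(-136)) = 1/(-1/136*(-145)) = 1/(145/136) = 136/145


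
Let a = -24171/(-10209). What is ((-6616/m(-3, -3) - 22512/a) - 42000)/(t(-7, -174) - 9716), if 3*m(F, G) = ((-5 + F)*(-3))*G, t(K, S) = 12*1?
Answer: 176906267/33507912 ≈ 5.2795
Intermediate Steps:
a = 8057/3403 (a = -24171*(-1/10209) = 8057/3403 ≈ 2.3676)
t(K, S) = 12
m(F, G) = G*(15 - 3*F)/3 (m(F, G) = (((-5 + F)*(-3))*G)/3 = ((15 - 3*F)*G)/3 = (G*(15 - 3*F))/3 = G*(15 - 3*F)/3)
((-6616/m(-3, -3) - 22512/a) - 42000)/(t(-7, -174) - 9716) = ((-6616*(-1/(3*(5 - 1*(-3)))) - 22512/8057/3403) - 42000)/(12 - 9716) = ((-6616*(-1/(3*(5 + 3))) - 22512*3403/8057) - 42000)/(-9704) = ((-6616/((-3*8)) - 10944048/1151) - 42000)*(-1/9704) = ((-6616/(-24) - 10944048/1151) - 42000)*(-1/9704) = ((-6616*(-1/24) - 10944048/1151) - 42000)*(-1/9704) = ((827/3 - 10944048/1151) - 42000)*(-1/9704) = (-31880267/3453 - 42000)*(-1/9704) = -176906267/3453*(-1/9704) = 176906267/33507912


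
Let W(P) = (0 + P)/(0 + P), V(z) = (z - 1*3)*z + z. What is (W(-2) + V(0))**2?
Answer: 1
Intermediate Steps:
V(z) = z + z*(-3 + z) (V(z) = (z - 3)*z + z = (-3 + z)*z + z = z*(-3 + z) + z = z + z*(-3 + z))
W(P) = 1 (W(P) = P/P = 1)
(W(-2) + V(0))**2 = (1 + 0*(-2 + 0))**2 = (1 + 0*(-2))**2 = (1 + 0)**2 = 1**2 = 1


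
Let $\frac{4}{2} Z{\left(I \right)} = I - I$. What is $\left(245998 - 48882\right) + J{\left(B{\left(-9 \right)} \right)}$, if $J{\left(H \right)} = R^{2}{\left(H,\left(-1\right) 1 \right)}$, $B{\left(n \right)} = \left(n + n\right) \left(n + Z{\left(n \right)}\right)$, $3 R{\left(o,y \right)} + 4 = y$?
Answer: $\frac{1774069}{9} \approx 1.9712 \cdot 10^{5}$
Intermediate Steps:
$R{\left(o,y \right)} = - \frac{4}{3} + \frac{y}{3}$
$Z{\left(I \right)} = 0$ ($Z{\left(I \right)} = \frac{I - I}{2} = \frac{1}{2} \cdot 0 = 0$)
$B{\left(n \right)} = 2 n^{2}$ ($B{\left(n \right)} = \left(n + n\right) \left(n + 0\right) = 2 n n = 2 n^{2}$)
$J{\left(H \right)} = \frac{25}{9}$ ($J{\left(H \right)} = \left(- \frac{4}{3} + \frac{\left(-1\right) 1}{3}\right)^{2} = \left(- \frac{4}{3} + \frac{1}{3} \left(-1\right)\right)^{2} = \left(- \frac{4}{3} - \frac{1}{3}\right)^{2} = \left(- \frac{5}{3}\right)^{2} = \frac{25}{9}$)
$\left(245998 - 48882\right) + J{\left(B{\left(-9 \right)} \right)} = \left(245998 - 48882\right) + \frac{25}{9} = 197116 + \frac{25}{9} = \frac{1774069}{9}$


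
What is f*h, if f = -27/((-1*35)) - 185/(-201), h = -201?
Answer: -11902/35 ≈ -340.06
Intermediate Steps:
f = 11902/7035 (f = -27/(-35) - 185*(-1/201) = -27*(-1/35) + 185/201 = 27/35 + 185/201 = 11902/7035 ≈ 1.6918)
f*h = (11902/7035)*(-201) = -11902/35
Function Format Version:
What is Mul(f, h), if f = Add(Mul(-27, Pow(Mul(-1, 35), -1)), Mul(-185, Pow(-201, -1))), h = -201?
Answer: Rational(-11902, 35) ≈ -340.06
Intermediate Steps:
f = Rational(11902, 7035) (f = Add(Mul(-27, Pow(-35, -1)), Mul(-185, Rational(-1, 201))) = Add(Mul(-27, Rational(-1, 35)), Rational(185, 201)) = Add(Rational(27, 35), Rational(185, 201)) = Rational(11902, 7035) ≈ 1.6918)
Mul(f, h) = Mul(Rational(11902, 7035), -201) = Rational(-11902, 35)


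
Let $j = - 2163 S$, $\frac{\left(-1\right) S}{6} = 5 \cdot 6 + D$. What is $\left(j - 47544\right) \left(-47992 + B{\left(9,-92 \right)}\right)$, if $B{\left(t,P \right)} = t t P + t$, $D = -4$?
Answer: $-16069719540$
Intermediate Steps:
$B{\left(t,P \right)} = t + P t^{2}$ ($B{\left(t,P \right)} = t^{2} P + t = P t^{2} + t = t + P t^{2}$)
$S = -156$ ($S = - 6 \left(5 \cdot 6 - 4\right) = - 6 \left(30 - 4\right) = \left(-6\right) 26 = -156$)
$j = 337428$ ($j = \left(-2163\right) \left(-156\right) = 337428$)
$\left(j - 47544\right) \left(-47992 + B{\left(9,-92 \right)}\right) = \left(337428 - 47544\right) \left(-47992 + 9 \left(1 - 828\right)\right) = 289884 \left(-47992 + 9 \left(1 - 828\right)\right) = 289884 \left(-47992 + 9 \left(-827\right)\right) = 289884 \left(-47992 - 7443\right) = 289884 \left(-55435\right) = -16069719540$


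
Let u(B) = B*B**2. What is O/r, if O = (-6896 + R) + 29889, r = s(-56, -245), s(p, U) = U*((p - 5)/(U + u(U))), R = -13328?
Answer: -580151290/61 ≈ -9.5107e+6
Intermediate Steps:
u(B) = B**3
s(p, U) = U*(-5 + p)/(U + U**3) (s(p, U) = U*((p - 5)/(U + U**3)) = U*((-5 + p)/(U + U**3)) = U*(-5 + p)/(U + U**3))
r = -61/60026 (r = (-5 - 56)/(1 + (-245)**2) = -61/(1 + 60025) = -61/60026 ≈ -0.0010162)
O = 9665 (O = (-6896 - 13328) + 29889 = -20224 + 29889 = 9665)
O/r = 9665/(-61/60026) = 9665*(-60026/61) = -580151290/61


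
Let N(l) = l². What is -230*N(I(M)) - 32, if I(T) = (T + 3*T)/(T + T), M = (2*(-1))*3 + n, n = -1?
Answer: -952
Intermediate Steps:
M = -7 (M = (2*(-1))*3 - 1 = -2*3 - 1 = -6 - 1 = -7)
I(T) = 2 (I(T) = (4*T)/((2*T)) = (4*T)*(1/(2*T)) = 2)
-230*N(I(M)) - 32 = -230*2² - 32 = -230*4 - 32 = -920 - 32 = -952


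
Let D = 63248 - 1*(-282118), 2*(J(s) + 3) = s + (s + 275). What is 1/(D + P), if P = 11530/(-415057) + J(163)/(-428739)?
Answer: 355902246246/122916525043315781 ≈ 2.8955e-6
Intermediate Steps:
J(s) = 269/2 + s (J(s) = -3 + (s + (s + 275))/2 = -3 + (s + (275 + s))/2 = -3 + (275 + 2*s)/2 = -3 + (275/2 + s) = 269/2 + s)
D = 345366 (D = 63248 + 282118 = 345366)
P = -10133680255/355902246246 (P = 11530/(-415057) + (269/2 + 163)/(-428739) = 11530*(-1/415057) + (595/2)*(-1/428739) = -11530/415057 - 595/857478 = -10133680255/355902246246 ≈ -0.028473)
1/(D + P) = 1/(345366 - 10133680255/355902246246) = 1/(122916525043315781/355902246246) = 355902246246/122916525043315781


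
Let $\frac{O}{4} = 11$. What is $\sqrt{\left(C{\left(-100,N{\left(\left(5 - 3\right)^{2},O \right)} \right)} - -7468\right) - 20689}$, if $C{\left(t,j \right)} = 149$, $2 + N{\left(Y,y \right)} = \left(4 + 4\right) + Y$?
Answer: $4 i \sqrt{817} \approx 114.33 i$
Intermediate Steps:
$O = 44$ ($O = 4 \cdot 11 = 44$)
$N{\left(Y,y \right)} = 6 + Y$ ($N{\left(Y,y \right)} = -2 + \left(\left(4 + 4\right) + Y\right) = -2 + \left(8 + Y\right) = 6 + Y$)
$\sqrt{\left(C{\left(-100,N{\left(\left(5 - 3\right)^{2},O \right)} \right)} - -7468\right) - 20689} = \sqrt{\left(149 - -7468\right) - 20689} = \sqrt{\left(149 + 7468\right) - 20689} = \sqrt{7617 - 20689} = \sqrt{-13072} = 4 i \sqrt{817}$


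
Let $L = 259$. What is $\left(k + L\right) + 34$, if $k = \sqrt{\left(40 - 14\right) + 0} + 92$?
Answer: $385 + \sqrt{26} \approx 390.1$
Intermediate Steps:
$k = 92 + \sqrt{26}$ ($k = \sqrt{26 + 0} + 92 = \sqrt{26} + 92 = 92 + \sqrt{26} \approx 97.099$)
$\left(k + L\right) + 34 = \left(\left(92 + \sqrt{26}\right) + 259\right) + 34 = \left(351 + \sqrt{26}\right) + 34 = 385 + \sqrt{26}$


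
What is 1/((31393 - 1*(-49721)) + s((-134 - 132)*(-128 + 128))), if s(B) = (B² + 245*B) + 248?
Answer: 1/81362 ≈ 1.2291e-5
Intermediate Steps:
s(B) = 248 + B² + 245*B
1/((31393 - 1*(-49721)) + s((-134 - 132)*(-128 + 128))) = 1/((31393 - 1*(-49721)) + (248 + ((-134 - 132)*(-128 + 128))² + 245*((-134 - 132)*(-128 + 128)))) = 1/((31393 + 49721) + (248 + (-266*0)² + 245*(-266*0))) = 1/(81114 + (248 + 0² + 245*0)) = 1/(81114 + (248 + 0 + 0)) = 1/(81114 + 248) = 1/81362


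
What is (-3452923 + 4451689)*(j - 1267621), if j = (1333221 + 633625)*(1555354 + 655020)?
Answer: 4342099222215905778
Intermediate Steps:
j = 4347465260404 (j = 1966846*2210374 = 4347465260404)
(-3452923 + 4451689)*(j - 1267621) = (-3452923 + 4451689)*(4347465260404 - 1267621) = 998766*4347463992783 = 4342099222215905778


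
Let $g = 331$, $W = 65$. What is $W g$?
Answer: $21515$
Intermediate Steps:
$W g = 65 \cdot 331 = 21515$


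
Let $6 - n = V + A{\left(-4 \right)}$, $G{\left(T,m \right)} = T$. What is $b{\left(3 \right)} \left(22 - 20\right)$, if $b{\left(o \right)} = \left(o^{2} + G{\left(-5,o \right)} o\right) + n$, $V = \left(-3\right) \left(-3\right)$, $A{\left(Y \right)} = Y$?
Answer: $-10$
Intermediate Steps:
$V = 9$
$n = 1$ ($n = 6 - \left(9 - 4\right) = 6 - 5 = 1$)
$b{\left(o \right)} = 1 + o^{2} - 5 o$ ($b{\left(o \right)} = \left(o^{2} - 5 o\right) + 1 = 1 + o^{2} - 5 o$)
$b{\left(3 \right)} \left(22 - 20\right) = \left(1 + 3^{2} - 15\right) \left(22 - 20\right) = \left(1 + 9 - 15\right) 2 = \left(-5\right) 2 = -10$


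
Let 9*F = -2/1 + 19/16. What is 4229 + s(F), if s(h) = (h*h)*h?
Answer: 12627724139/2985984 ≈ 4229.0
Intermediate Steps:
F = -13/144 (F = (-2/1 + 19/16)/9 = (-2*1 + 19*(1/16))/9 = (-2 + 19/16)/9 = (⅑)*(-13/16) = -13/144 ≈ -0.090278)
s(h) = h³ (s(h) = h²*h = h³)
4229 + s(F) = 4229 + (-13/144)³ = 4229 - 2197/2985984 = 12627724139/2985984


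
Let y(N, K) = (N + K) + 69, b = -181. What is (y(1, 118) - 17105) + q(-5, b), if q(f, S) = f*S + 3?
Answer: -16009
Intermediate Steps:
q(f, S) = 3 + S*f (q(f, S) = S*f + 3 = 3 + S*f)
y(N, K) = 69 + K + N (y(N, K) = (K + N) + 69 = 69 + K + N)
(y(1, 118) - 17105) + q(-5, b) = ((69 + 118 + 1) - 17105) + (3 - 181*(-5)) = (188 - 17105) + (3 + 905) = -16917 + 908 = -16009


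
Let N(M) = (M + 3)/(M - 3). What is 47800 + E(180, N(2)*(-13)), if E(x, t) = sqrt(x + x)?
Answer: 47800 + 6*sqrt(10) ≈ 47819.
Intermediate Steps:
N(M) = (3 + M)/(-3 + M)
E(x, t) = sqrt(2)*sqrt(x) (E(x, t) = sqrt(2*x) = sqrt(2)*sqrt(x))
47800 + E(180, N(2)*(-13)) = 47800 + sqrt(2)*sqrt(180) = 47800 + sqrt(2)*(6*sqrt(5)) = 47800 + 6*sqrt(10)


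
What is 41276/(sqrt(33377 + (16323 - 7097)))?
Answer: 41276*sqrt(42603)/42603 ≈ 199.98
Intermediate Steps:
41276/(sqrt(33377 + (16323 - 7097))) = 41276/(sqrt(33377 + 9226)) = 41276/(sqrt(42603)) = 41276*(sqrt(42603)/42603) = 41276*sqrt(42603)/42603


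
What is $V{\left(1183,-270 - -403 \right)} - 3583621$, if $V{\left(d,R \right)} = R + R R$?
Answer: $-3565799$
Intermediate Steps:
$V{\left(d,R \right)} = R + R^{2}$
$V{\left(1183,-270 - -403 \right)} - 3583621 = \left(-270 - -403\right) \left(1 - -133\right) - 3583621 = \left(-270 + 403\right) \left(1 + \left(-270 + 403\right)\right) - 3583621 = 133 \left(1 + 133\right) - 3583621 = 133 \cdot 134 - 3583621 = 17822 - 3583621 = -3565799$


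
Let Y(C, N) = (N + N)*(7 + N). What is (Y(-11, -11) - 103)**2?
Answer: 225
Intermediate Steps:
Y(C, N) = 2*N*(7 + N) (Y(C, N) = (2*N)*(7 + N) = 2*N*(7 + N))
(Y(-11, -11) - 103)**2 = (2*(-11)*(7 - 11) - 103)**2 = (2*(-11)*(-4) - 103)**2 = (88 - 103)**2 = (-15)**2 = 225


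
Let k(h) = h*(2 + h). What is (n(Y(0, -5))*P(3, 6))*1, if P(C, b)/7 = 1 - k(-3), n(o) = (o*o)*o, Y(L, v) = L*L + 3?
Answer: -378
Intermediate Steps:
Y(L, v) = 3 + L**2 (Y(L, v) = L**2 + 3 = 3 + L**2)
n(o) = o**3 (n(o) = o**2*o = o**3)
P(C, b) = -14 (P(C, b) = 7*(1 - (-3)*(2 - 3)) = 7*(1 - (-3)*(-1)) = 7*(1 - 1*3) = 7*(1 - 3) = 7*(-2) = -14)
(n(Y(0, -5))*P(3, 6))*1 = ((3 + 0**2)**3*(-14))*1 = ((3 + 0)**3*(-14))*1 = (3**3*(-14))*1 = (27*(-14))*1 = -378*1 = -378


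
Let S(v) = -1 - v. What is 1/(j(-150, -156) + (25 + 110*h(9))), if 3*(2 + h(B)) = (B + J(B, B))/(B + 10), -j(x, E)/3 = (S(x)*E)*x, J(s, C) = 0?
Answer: -19/198739575 ≈ -9.5602e-8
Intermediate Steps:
j(x, E) = -3*E*x*(-1 - x) (j(x, E) = -3*(-1 - x)*E*x = -3*E*(-1 - x)*x = -3*E*x*(-1 - x))
h(B) = -2 + B/(3*(10 + B)) (h(B) = -2 + ((B + 0)/(B + 10))/3 = -2 + (B/(10 + B))/3 = -2 + B/(3*(10 + B)))
1/(j(-150, -156) + (25 + 110*h(9))) = 1/(3*(-156)*(-150)*(1 - 150) + (25 + 110*(5*(-12 - 1*9)/(3*(10 + 9))))) = 1/(3*(-156)*(-150)*(-149) + (25 + 110*((5/3)*(-12 - 9)/19))) = 1/(-10459800 + (25 + 110*((5/3)*(1/19)*(-21)))) = 1/(-10459800 + (25 + 110*(-35/19))) = 1/(-10459800 + (25 - 3850/19)) = 1/(-10459800 - 3375/19) = 1/(-198739575/19) = -19/198739575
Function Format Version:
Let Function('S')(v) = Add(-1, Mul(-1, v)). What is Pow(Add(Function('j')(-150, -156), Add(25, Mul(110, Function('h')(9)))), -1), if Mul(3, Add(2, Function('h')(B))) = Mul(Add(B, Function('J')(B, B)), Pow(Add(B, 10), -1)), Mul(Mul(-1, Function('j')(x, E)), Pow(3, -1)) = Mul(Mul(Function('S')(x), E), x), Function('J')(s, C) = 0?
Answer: Rational(-19, 198739575) ≈ -9.5602e-8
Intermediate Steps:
Function('j')(x, E) = Mul(-3, E, x, Add(-1, Mul(-1, x))) (Function('j')(x, E) = Mul(-3, Mul(Mul(Add(-1, Mul(-1, x)), E), x)) = Mul(-3, Mul(Mul(E, Add(-1, Mul(-1, x))), x)) = Mul(-3, Mul(E, x, Add(-1, Mul(-1, x)))) = Mul(-3, E, x, Add(-1, Mul(-1, x))))
Function('h')(B) = Add(-2, Mul(Rational(1, 3), B, Pow(Add(10, B), -1))) (Function('h')(B) = Add(-2, Mul(Rational(1, 3), Mul(Add(B, 0), Pow(Add(B, 10), -1)))) = Add(-2, Mul(Rational(1, 3), Mul(B, Pow(Add(10, B), -1)))) = Add(-2, Mul(Rational(1, 3), B, Pow(Add(10, B), -1))))
Pow(Add(Function('j')(-150, -156), Add(25, Mul(110, Function('h')(9)))), -1) = Pow(Add(Mul(3, -156, -150, Add(1, -150)), Add(25, Mul(110, Mul(Rational(5, 3), Pow(Add(10, 9), -1), Add(-12, Mul(-1, 9)))))), -1) = Pow(Add(Mul(3, -156, -150, -149), Add(25, Mul(110, Mul(Rational(5, 3), Pow(19, -1), Add(-12, -9))))), -1) = Pow(Add(-10459800, Add(25, Mul(110, Mul(Rational(5, 3), Rational(1, 19), -21)))), -1) = Pow(Add(-10459800, Add(25, Mul(110, Rational(-35, 19)))), -1) = Pow(Add(-10459800, Add(25, Rational(-3850, 19))), -1) = Pow(Add(-10459800, Rational(-3375, 19)), -1) = Pow(Rational(-198739575, 19), -1) = Rational(-19, 198739575)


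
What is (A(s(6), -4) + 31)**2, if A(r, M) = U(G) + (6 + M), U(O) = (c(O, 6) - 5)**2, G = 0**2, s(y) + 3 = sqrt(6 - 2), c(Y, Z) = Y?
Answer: 3364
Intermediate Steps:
s(y) = -1 (s(y) = -3 + sqrt(6 - 2) = -3 + sqrt(4) = -3 + 2 = -1)
G = 0
U(O) = (-5 + O)**2 (U(O) = (O - 5)**2 = (-5 + O)**2)
A(r, M) = 31 + M (A(r, M) = (-5 + 0)**2 + (6 + M) = (-5)**2 + (6 + M) = 25 + (6 + M) = 31 + M)
(A(s(6), -4) + 31)**2 = ((31 - 4) + 31)**2 = (27 + 31)**2 = 58**2 = 3364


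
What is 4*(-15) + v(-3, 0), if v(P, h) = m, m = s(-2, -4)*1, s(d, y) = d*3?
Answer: -66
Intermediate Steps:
s(d, y) = 3*d
m = -6 (m = (3*(-2))*1 = -6*1 = -6)
v(P, h) = -6
4*(-15) + v(-3, 0) = 4*(-15) - 6 = -60 - 6 = -66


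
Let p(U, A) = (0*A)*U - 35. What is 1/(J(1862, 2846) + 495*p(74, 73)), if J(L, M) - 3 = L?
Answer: -1/15460 ≈ -6.4683e-5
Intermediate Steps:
p(U, A) = -35 (p(U, A) = 0*U - 35 = 0 - 35 = -35)
J(L, M) = 3 + L
1/(J(1862, 2846) + 495*p(74, 73)) = 1/((3 + 1862) + 495*(-35)) = 1/(1865 - 17325) = 1/(-15460) = -1/15460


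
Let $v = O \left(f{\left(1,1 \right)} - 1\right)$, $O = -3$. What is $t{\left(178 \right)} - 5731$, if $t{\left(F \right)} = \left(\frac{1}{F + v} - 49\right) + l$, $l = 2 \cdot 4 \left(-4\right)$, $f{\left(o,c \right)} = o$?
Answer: $- \frac{1034535}{178} \approx -5812.0$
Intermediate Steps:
$v = 0$ ($v = - 3 \left(1 - 1\right) = \left(-3\right) 0 = 0$)
$l = -32$ ($l = 8 \left(-4\right) = -32$)
$t{\left(F \right)} = -81 + \frac{1}{F}$ ($t{\left(F \right)} = \left(\frac{1}{F + 0} - 49\right) - 32 = \left(\frac{1}{F} - 49\right) - 32 = \left(-49 + \frac{1}{F}\right) - 32 = -81 + \frac{1}{F}$)
$t{\left(178 \right)} - 5731 = \left(-81 + \frac{1}{178}\right) - 5731 = - \frac{14417}{178} - 5731 = - \frac{1034535}{178}$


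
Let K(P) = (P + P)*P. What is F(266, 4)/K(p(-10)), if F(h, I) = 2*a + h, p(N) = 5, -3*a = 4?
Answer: 79/15 ≈ 5.2667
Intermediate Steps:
a = -4/3 (a = -1/3*4 = -4/3 ≈ -1.3333)
F(h, I) = -8/3 + h (F(h, I) = 2*(-4/3) + h = -8/3 + h)
K(P) = 2*P**2 (K(P) = (2*P)*P = 2*P**2)
F(266, 4)/K(p(-10)) = (-8/3 + 266)/((2*5**2)) = 790/(3*((2*25))) = (790/3)/50 = (790/3)*(1/50) = 79/15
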